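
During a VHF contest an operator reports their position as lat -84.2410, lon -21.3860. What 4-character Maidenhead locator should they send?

HA95

Shift to the Maidenhead origin (180°W, 90°S): lon 158.61, lat 5.76.
Field: lon ⌊158.61/20⌋ = 7 → H; lat ⌊5.76/10⌋ = 0 → A.
Square: lon ⌊18.61/2⌋ = 9; lat ⌊5.76/1⌋ = 5.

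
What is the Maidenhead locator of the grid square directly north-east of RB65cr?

RB65ds

Longitude subsquare c = 2; +1 → 3 = d.
Latitude subsquare r = 17; +1 → 18 = s.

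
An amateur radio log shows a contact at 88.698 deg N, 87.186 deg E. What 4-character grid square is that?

NR38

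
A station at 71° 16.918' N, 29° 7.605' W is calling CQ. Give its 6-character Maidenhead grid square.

HQ51kg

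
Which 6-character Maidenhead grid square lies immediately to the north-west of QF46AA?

QF36xb

Longitude subsquare a = 0; −1 → -1, wraps to 23 = x, carry into square.
Longitude square 4; −1 → 3.
Latitude subsquare a = 0; +1 → 1 = b.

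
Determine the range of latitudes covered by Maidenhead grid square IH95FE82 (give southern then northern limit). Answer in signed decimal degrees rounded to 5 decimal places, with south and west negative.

Field I=8, H=7: +8·20° lon, +7·10° lat → SW at lon -20°, lat -20°.
Square 9, 5: +9·2° lon, +5·1° lat → SW at lon -2°, lat -15°.
Subsquare f=5, e=4: +5·0.0833333° lon, +4·0.0416667° lat → SW at lon -1.58333°, lat -14.8333°.
Extended square 8, 2: +8·0.00833333° lon, +2·0.00416667° lat → SW at lon -1.51667°, lat -14.825°.
Cell spans 0.00833333° lon × 0.00416667° lat.
south -14.82500, north -14.82083.

-14.82500, -14.82083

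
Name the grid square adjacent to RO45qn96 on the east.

RO45rn06

Longitude extended square 9; +1 → 10, wraps to 0, carry into subsquare.
Longitude subsquare q = 16; +1 → 17 = r.
The latitude characters are unchanged.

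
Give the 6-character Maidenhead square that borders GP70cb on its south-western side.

GP70ba

Longitude subsquare c = 2; −1 → 1 = b.
Latitude subsquare b = 1; −1 → 0 = a.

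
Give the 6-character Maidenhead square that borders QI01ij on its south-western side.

QI01hi

Longitude subsquare i = 8; −1 → 7 = h.
Latitude subsquare j = 9; −1 → 8 = i.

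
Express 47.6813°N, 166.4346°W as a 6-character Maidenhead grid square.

Add 180° to longitude and 90° to latitude: 13.5654, 137.6813.
Field: 13.5654/20 → 0 → A, 137.6813/10 → 13 → N; chars AN.
Square: 13.5654/2 → 6, 7.6813/1 → 7; chars 67.
Subsquare: 1.5654/0.0833333 → 18 → s, 0.6813/0.0416667 → 16 → q; chars sq.

AN67sq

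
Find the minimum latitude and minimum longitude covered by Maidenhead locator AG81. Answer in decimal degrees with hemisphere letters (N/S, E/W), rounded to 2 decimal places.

29.00° S, 164.00° W

Field A=0, G=6: +0·20° lon, +6·10° lat → SW at lon -180°, lat -30°.
Square 8, 1: +8·2° lon, +1·1° lat → SW at lon -164°, lat -29°.
latitude 29.00° S, longitude 164.00° W.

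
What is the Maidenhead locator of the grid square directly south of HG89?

HG88

Latitude square 9; −1 → 8.
The longitude characters are unchanged.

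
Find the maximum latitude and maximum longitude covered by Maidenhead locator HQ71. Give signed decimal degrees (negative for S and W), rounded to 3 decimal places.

Field H=7, Q=16: +7·20° lon, +16·10° lat → SW at lon -40°, lat 70°.
Square 7, 1: +7·2° lon, +1·1° lat → SW at lon -26°, lat 71°.
Cell spans 2° lon × 1° lat. NE corner is SW corner plus one full cell.
latitude 72.000, longitude -24.000.

72.000, -24.000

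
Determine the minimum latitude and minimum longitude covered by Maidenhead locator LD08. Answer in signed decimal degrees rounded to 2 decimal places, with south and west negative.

-52.00, 40.00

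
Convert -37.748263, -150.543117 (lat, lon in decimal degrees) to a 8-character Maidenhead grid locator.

Add 180° to longitude and 90° to latitude: 29.45688, 52.25174.
Field: lon ⌊29.45688/20⌋ = 1 → B; lat ⌊52.25174/10⌋ = 5 → F.
Square: lon ⌊9.45688/2⌋ = 4; lat ⌊2.25174/1⌋ = 2.
Subsquare: lon ⌊1.45688/0.0833333⌋ = 17 → r; lat ⌊0.25174/0.0416667⌋ = 6 → g.
Extended square: lon ⌊0.04022/0.00833333⌋ = 4; lat ⌊0.00174/0.00416667⌋ = 0.

BF42rg40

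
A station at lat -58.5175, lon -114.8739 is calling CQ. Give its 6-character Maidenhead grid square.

Shift to the Maidenhead origin (180°W, 90°S): lon 65.1261, lat 31.4825.
Field: 65.1261/20 → 3 → D, 31.4825/10 → 3 → D; chars DD.
Square: 5.1261/2 → 2, 1.4825/1 → 1; chars 21.
Subsquare: 1.1261/0.0833333 → 13 → n, 0.4825/0.0416667 → 11 → l; chars nl.

DD21nl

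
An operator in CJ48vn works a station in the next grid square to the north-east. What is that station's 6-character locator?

CJ48wo

Longitude subsquare v = 21; +1 → 22 = w.
Latitude subsquare n = 13; +1 → 14 = o.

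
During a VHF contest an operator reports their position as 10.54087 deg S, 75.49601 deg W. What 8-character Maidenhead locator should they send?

FH29gl00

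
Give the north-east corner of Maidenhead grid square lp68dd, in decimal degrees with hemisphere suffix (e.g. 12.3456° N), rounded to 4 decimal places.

68.1667° N, 52.3333° E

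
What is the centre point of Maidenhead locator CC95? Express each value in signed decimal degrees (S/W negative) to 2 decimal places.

Field C=2, C=2: +2·20° lon, +2·10° lat → SW at lon -140°, lat -70°.
Square 9, 5: +9·2° lon, +5·1° lat → SW at lon -122°, lat -65°.
Cell spans 2° lon × 1° lat. Centre is SW corner plus half of each.
latitude -64.50, longitude -121.00.

-64.50, -121.00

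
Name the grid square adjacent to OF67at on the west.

Longitude subsquare a = 0; −1 → -1, wraps to 23 = x, carry into square.
Longitude square 6; −1 → 5.
The latitude characters are unchanged.

OF57xt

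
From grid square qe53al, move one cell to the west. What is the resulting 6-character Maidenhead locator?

QE43xl

Longitude subsquare a = 0; −1 → -1, wraps to 23 = x, carry into square.
Longitude square 5; −1 → 4.
The latitude characters are unchanged.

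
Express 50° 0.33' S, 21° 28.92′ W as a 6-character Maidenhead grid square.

HD99gx

Shift to the Maidenhead origin (180°W, 90°S): lon 158.5180, lat 39.9945.
Field: 158.5180/20 → 7 → H, 39.9945/10 → 3 → D; chars HD.
Square: 18.5180/2 → 9, 9.9945/1 → 9; chars 99.
Subsquare: 0.5180/0.0833333 → 6 → g, 0.9945/0.0416667 → 23 → x; chars gx.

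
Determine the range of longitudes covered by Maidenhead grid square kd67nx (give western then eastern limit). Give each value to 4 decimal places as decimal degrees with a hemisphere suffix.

33.0833° E, 33.1667° E

Field K=10, D=3: +10·20° lon, +3·10° lat → SW at lon 20°, lat -60°.
Square 6, 7: +6·2° lon, +7·1° lat → SW at lon 32°, lat -53°.
Subsquare n=13, x=23: +13·0.0833333° lon, +23·0.0416667° lat → SW at lon 33.0833°, lat -52.0417°.
Cell spans 0.0833333° lon × 0.0416667° lat.
west 33.0833° E, east 33.1667° E.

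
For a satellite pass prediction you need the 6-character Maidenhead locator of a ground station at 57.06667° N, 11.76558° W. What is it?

Offset from 180°W / 90°S: lon 168.2344°, lat 147.0667°.
Field: lon ⌊168.2344/20⌋ = 8 → I; lat ⌊147.0667/10⌋ = 14 → O.
Square: lon ⌊8.2344/2⌋ = 4; lat ⌊7.0667/1⌋ = 7.
Subsquare: lon ⌊0.2344/0.0833333⌋ = 2 → c; lat ⌊0.0667/0.0416667⌋ = 1 → b.

IO47cb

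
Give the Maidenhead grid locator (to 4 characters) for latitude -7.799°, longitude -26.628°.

HI62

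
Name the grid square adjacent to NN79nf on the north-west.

NN79mg

Longitude subsquare n = 13; −1 → 12 = m.
Latitude subsquare f = 5; +1 → 6 = g.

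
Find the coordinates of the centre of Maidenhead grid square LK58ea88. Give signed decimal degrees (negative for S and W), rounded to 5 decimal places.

Field L=11, K=10: +11·20° lon, +10·10° lat → SW at lon 40°, lat 10°.
Square 5, 8: +5·2° lon, +8·1° lat → SW at lon 50°, lat 18°.
Subsquare e=4, a=0: +4·0.0833333° lon, +0·0.0416667° lat → SW at lon 50.3333°, lat 18°.
Extended square 8, 8: +8·0.00833333° lon, +8·0.00416667° lat → SW at lon 50.4°, lat 18.0333°.
Cell spans 0.00833333° lon × 0.00416667° lat. Centre is SW corner plus half of each.
latitude 18.03542, longitude 50.40417.

18.03542, 50.40417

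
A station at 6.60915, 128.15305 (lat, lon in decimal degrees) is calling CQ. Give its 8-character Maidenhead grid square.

PJ46bo86

Offset from 180°W / 90°S: lon 308.15305°, lat 96.60915°.
Field (20°×10°, letters A–R): lon ⌊308.15305/20⌋ = 15 → P; lat ⌊96.60915/10⌋ = 9 → J.
Square (2°×1°, digits 0–9): lon ⌊8.15305/2⌋ = 4; lat ⌊6.60915/1⌋ = 6.
Subsquare (5′×2.5′, letters a–x): lon ⌊0.15305/0.0833333⌋ = 1 → b; lat ⌊0.60915/0.0416667⌋ = 14 → o.
Extended square (30″×15″, digits 0–9): lon ⌊0.06972/0.00833333⌋ = 8; lat ⌊0.02582/0.00416667⌋ = 6.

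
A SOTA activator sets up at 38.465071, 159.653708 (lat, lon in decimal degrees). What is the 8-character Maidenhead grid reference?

Shift to the Maidenhead origin (180°W, 90°S): lon 339.65371, lat 128.46507.
Field (20°×10°, letters A–R): lon ⌊339.65371/20⌋ = 16 → Q; lat ⌊128.46507/10⌋ = 12 → M.
Square (2°×1°, digits 0–9): lon ⌊19.65371/2⌋ = 9; lat ⌊8.46507/1⌋ = 8.
Subsquare (5′×2.5′, letters a–x): lon ⌊1.65371/0.0833333⌋ = 19 → t; lat ⌊0.46507/0.0416667⌋ = 11 → l.
Extended square (30″×15″, digits 0–9): lon ⌊0.07037/0.00833333⌋ = 8; lat ⌊0.00674/0.00416667⌋ = 1.

QM98tl81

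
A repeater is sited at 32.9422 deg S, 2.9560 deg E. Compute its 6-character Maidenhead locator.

Offset from 180°W / 90°S: lon 182.9560°, lat 57.0578°.
Field (20°×10°, letters A–R): 182.9560/20 → 9 → J, 57.0578/10 → 5 → F; chars JF.
Square (2°×1°, digits 0–9): 2.9560/2 → 1, 7.0578/1 → 7; chars 17.
Subsquare (5′×2.5′, letters a–x): 0.9560/0.0833333 → 11 → l, 0.0578/0.0416667 → 1 → b; chars lb.

JF17lb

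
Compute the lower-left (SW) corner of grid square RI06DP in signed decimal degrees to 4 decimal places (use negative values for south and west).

-3.3750, 160.2500

Field R=17, I=8: +17·20° lon, +8·10° lat → SW at lon 160°, lat -10°.
Square 0, 6: +0·2° lon, +6·1° lat → SW at lon 160°, lat -4°.
Subsquare d=3, p=15: +3·0.0833333° lon, +15·0.0416667° lat → SW at lon 160.25°, lat -3.375°.
latitude -3.3750, longitude 160.2500.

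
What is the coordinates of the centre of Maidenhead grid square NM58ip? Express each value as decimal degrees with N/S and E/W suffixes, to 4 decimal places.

38.6458° N, 90.7083° E

Field N=13, M=12: +13·20° lon, +12·10° lat → SW at lon 80°, lat 30°.
Square 5, 8: +5·2° lon, +8·1° lat → SW at lon 90°, lat 38°.
Subsquare i=8, p=15: +8·0.0833333° lon, +15·0.0416667° lat → SW at lon 90.6667°, lat 38.625°.
Cell spans 0.0833333° lon × 0.0416667° lat. Centre is SW corner plus half of each.
latitude 38.6458° N, longitude 90.7083° E.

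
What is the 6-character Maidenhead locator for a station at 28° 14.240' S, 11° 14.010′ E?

JG51os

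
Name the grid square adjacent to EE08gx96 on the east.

EE08hx06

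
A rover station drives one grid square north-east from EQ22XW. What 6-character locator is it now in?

EQ32ax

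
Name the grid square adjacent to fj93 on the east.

GJ03

Longitude square 9; +1 → 10, wraps to 0, carry into field.
Longitude field F = 5; +1 → 6 = G.
The latitude characters are unchanged.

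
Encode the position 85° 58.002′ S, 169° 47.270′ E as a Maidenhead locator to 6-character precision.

RA44va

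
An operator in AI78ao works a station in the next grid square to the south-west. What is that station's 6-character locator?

Longitude subsquare a = 0; −1 → -1, wraps to 23 = x, carry into square.
Longitude square 7; −1 → 6.
Latitude subsquare o = 14; −1 → 13 = n.

AI68xn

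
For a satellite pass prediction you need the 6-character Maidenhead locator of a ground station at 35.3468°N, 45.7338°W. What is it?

Offset from 180°W / 90°S: lon 134.2662°, lat 125.3468°.
Field: 134.2662/20 → 6 → G, 125.3468/10 → 12 → M; chars GM.
Square: 14.2662/2 → 7, 5.3468/1 → 5; chars 75.
Subsquare: 0.2662/0.0833333 → 3 → d, 0.3468/0.0416667 → 8 → i; chars di.

GM75di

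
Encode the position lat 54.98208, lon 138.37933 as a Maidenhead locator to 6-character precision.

PO94ex

Offset from 180°W / 90°S: lon 318.3793°, lat 144.9821°.
Field (20°×10°, letters A–R): lon ⌊318.3793/20⌋ = 15 → P; lat ⌊144.9821/10⌋ = 14 → O.
Square (2°×1°, digits 0–9): lon ⌊18.3793/2⌋ = 9; lat ⌊4.9821/1⌋ = 4.
Subsquare (5′×2.5′, letters a–x): lon ⌊0.3793/0.0833333⌋ = 4 → e; lat ⌊0.9821/0.0416667⌋ = 23 → x.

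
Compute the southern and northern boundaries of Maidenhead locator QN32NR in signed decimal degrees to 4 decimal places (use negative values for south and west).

42.7083, 42.7500

Field Q=16, N=13: +16·20° lon, +13·10° lat → SW at lon 140°, lat 40°.
Square 3, 2: +3·2° lon, +2·1° lat → SW at lon 146°, lat 42°.
Subsquare n=13, r=17: +13·0.0833333° lon, +17·0.0416667° lat → SW at lon 147.083°, lat 42.7083°.
Cell spans 0.0833333° lon × 0.0416667° lat.
south 42.7083, north 42.7500.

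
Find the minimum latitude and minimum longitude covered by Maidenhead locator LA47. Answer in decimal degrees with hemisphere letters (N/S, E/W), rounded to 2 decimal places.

Field L=11, A=0: +11·20° lon, +0·10° lat → SW at lon 40°, lat -90°.
Square 4, 7: +4·2° lon, +7·1° lat → SW at lon 48°, lat -83°.
latitude 83.00° S, longitude 48.00° E.

83.00° S, 48.00° E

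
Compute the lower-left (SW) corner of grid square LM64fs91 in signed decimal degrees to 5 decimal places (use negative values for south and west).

34.75417, 52.49167

Field L=11, M=12: +11·20° lon, +12·10° lat → SW at lon 40°, lat 30°.
Square 6, 4: +6·2° lon, +4·1° lat → SW at lon 52°, lat 34°.
Subsquare f=5, s=18: +5·0.0833333° lon, +18·0.0416667° lat → SW at lon 52.4167°, lat 34.75°.
Extended square 9, 1: +9·0.00833333° lon, +1·0.00416667° lat → SW at lon 52.4917°, lat 34.7542°.
latitude 34.75417, longitude 52.49167.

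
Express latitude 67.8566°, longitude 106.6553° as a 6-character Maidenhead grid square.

OP37hu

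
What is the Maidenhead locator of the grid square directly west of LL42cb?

Longitude subsquare c = 2; −1 → 1 = b.
The latitude characters are unchanged.

LL42bb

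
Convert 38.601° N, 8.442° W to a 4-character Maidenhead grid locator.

IM58

Shift to the Maidenhead origin (180°W, 90°S): lon 171.56, lat 128.60.
Field: 171.56/20 → 8 → I, 128.60/10 → 12 → M; chars IM.
Square: 11.56/2 → 5, 8.60/1 → 8; chars 58.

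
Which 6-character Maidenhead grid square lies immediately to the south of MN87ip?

Latitude subsquare p = 15; −1 → 14 = o.
The longitude characters are unchanged.

MN87io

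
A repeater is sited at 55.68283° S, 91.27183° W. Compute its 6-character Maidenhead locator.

ED44ih

Offset from 180°W / 90°S: lon 88.7282°, lat 34.3172°.
Field (20°×10°, letters A–R): lon ⌊88.7282/20⌋ = 4 → E; lat ⌊34.3172/10⌋ = 3 → D.
Square (2°×1°, digits 0–9): lon ⌊8.7282/2⌋ = 4; lat ⌊4.3172/1⌋ = 4.
Subsquare (5′×2.5′, letters a–x): lon ⌊0.7282/0.0833333⌋ = 8 → i; lat ⌊0.3172/0.0416667⌋ = 7 → h.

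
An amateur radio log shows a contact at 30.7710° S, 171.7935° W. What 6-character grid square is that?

AF49cf

Shift to the Maidenhead origin (180°W, 90°S): lon 8.2065, lat 59.2290.
Field: 8.2065/20 → 0 → A, 59.2290/10 → 5 → F; chars AF.
Square: 8.2065/2 → 4, 9.2290/1 → 9; chars 49.
Subsquare: 0.2065/0.0833333 → 2 → c, 0.2290/0.0416667 → 5 → f; chars cf.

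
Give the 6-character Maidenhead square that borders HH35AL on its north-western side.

Longitude subsquare a = 0; −1 → -1, wraps to 23 = x, carry into square.
Longitude square 3; −1 → 2.
Latitude subsquare l = 11; +1 → 12 = m.

HH25xm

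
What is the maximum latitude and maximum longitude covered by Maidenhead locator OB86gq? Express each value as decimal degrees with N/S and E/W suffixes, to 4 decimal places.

73.2917° S, 116.5833° E

Field O=14, B=1: +14·20° lon, +1·10° lat → SW at lon 100°, lat -80°.
Square 8, 6: +8·2° lon, +6·1° lat → SW at lon 116°, lat -74°.
Subsquare g=6, q=16: +6·0.0833333° lon, +16·0.0416667° lat → SW at lon 116.5°, lat -73.3333°.
Cell spans 0.0833333° lon × 0.0416667° lat. NE corner is SW corner plus one full cell.
latitude 73.2917° S, longitude 116.5833° E.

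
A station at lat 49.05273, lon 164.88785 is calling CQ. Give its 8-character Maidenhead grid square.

Shift to the Maidenhead origin (180°W, 90°S): lon 344.88785, lat 139.05273.
Field: 344.88785/20 → 17 → R, 139.05273/10 → 13 → N; chars RN.
Square: 4.88785/2 → 2, 9.05273/1 → 9; chars 29.
Subsquare: 0.88785/0.0833333 → 10 → k, 0.05273/0.0416667 → 1 → b; chars kb.
Extended square: 0.05452/0.00833333 → 6, 0.01106/0.00416667 → 2; chars 62.

RN29kb62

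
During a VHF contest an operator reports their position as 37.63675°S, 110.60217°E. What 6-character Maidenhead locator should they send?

OF52hi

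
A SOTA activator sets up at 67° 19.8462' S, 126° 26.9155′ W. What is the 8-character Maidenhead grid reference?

Offset from 180°W / 90°S: lon 53.55141°, lat 22.66923°.
Field: lon ⌊53.55141/20⌋ = 2 → C; lat ⌊22.66923/10⌋ = 2 → C.
Square: lon ⌊13.55141/2⌋ = 6; lat ⌊2.66923/1⌋ = 2.
Subsquare: lon ⌊1.55141/0.0833333⌋ = 18 → s; lat ⌊0.66923/0.0416667⌋ = 16 → q.
Extended square: lon ⌊0.05141/0.00833333⌋ = 6; lat ⌊0.00256/0.00416667⌋ = 0.

CC62sq60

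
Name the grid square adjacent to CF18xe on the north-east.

CF28af

Longitude subsquare x = 23; +1 → 24, wraps to 0 = a, carry into square.
Longitude square 1; +1 → 2.
Latitude subsquare e = 4; +1 → 5 = f.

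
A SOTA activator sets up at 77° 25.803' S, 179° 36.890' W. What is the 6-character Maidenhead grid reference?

AB02en

Shift to the Maidenhead origin (180°W, 90°S): lon 0.3852, lat 12.5700.
Field: lon ⌊0.3852/20⌋ = 0 → A; lat ⌊12.5700/10⌋ = 1 → B.
Square: lon ⌊0.3852/2⌋ = 0; lat ⌊2.5700/1⌋ = 2.
Subsquare: lon ⌊0.3852/0.0833333⌋ = 4 → e; lat ⌊0.5700/0.0416667⌋ = 13 → n.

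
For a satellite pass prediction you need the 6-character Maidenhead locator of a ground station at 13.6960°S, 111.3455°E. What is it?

OH56qh

Offset from 180°W / 90°S: lon 291.3455°, lat 76.3040°.
Field: 291.3455/20 → 14 → O, 76.3040/10 → 7 → H; chars OH.
Square: 11.3455/2 → 5, 6.3040/1 → 6; chars 56.
Subsquare: 1.3455/0.0833333 → 16 → q, 0.3040/0.0416667 → 7 → h; chars qh.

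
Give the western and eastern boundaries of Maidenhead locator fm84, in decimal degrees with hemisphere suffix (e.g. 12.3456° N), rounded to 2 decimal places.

64.00° W, 62.00° W

Field F=5, M=12: +5·20° lon, +12·10° lat → SW at lon -80°, lat 30°.
Square 8, 4: +8·2° lon, +4·1° lat → SW at lon -64°, lat 34°.
Cell spans 2° lon × 1° lat.
west 64.00° W, east 62.00° W.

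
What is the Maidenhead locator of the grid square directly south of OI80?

OH89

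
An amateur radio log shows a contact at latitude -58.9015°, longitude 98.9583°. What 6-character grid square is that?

ND91lc

Offset from 180°W / 90°S: lon 278.9583°, lat 31.0985°.
Field (20°×10°, letters A–R): lon ⌊278.9583/20⌋ = 13 → N; lat ⌊31.0985/10⌋ = 3 → D.
Square (2°×1°, digits 0–9): lon ⌊18.9583/2⌋ = 9; lat ⌊1.0985/1⌋ = 1.
Subsquare (5′×2.5′, letters a–x): lon ⌊0.9583/0.0833333⌋ = 11 → l; lat ⌊0.0985/0.0416667⌋ = 2 → c.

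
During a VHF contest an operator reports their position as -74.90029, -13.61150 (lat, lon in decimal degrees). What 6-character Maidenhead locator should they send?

IB35ec

Add 180° to longitude and 90° to latitude: 166.3885, 15.0997.
Field: 166.3885/20 → 8 → I, 15.0997/10 → 1 → B; chars IB.
Square: 6.3885/2 → 3, 5.0997/1 → 5; chars 35.
Subsquare: 0.3885/0.0833333 → 4 → e, 0.0997/0.0416667 → 2 → c; chars ec.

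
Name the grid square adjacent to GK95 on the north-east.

HK06

Longitude square 9; +1 → 10, wraps to 0, carry into field.
Longitude field G = 6; +1 → 7 = H.
Latitude square 5; +1 → 6.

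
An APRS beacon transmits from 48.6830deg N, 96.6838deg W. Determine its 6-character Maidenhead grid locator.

EN18pq

Offset from 180°W / 90°S: lon 83.3162°, lat 138.6830°.
Field: lon ⌊83.3162/20⌋ = 4 → E; lat ⌊138.6830/10⌋ = 13 → N.
Square: lon ⌊3.3162/2⌋ = 1; lat ⌊8.6830/1⌋ = 8.
Subsquare: lon ⌊1.3162/0.0833333⌋ = 15 → p; lat ⌊0.6830/0.0416667⌋ = 16 → q.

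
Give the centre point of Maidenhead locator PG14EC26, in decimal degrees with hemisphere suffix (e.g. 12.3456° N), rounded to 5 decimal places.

25.88958° S, 122.35417° E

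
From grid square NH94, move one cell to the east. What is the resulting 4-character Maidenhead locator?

Longitude square 9; +1 → 10, wraps to 0, carry into field.
Longitude field N = 13; +1 → 14 = O.
The latitude characters are unchanged.

OH04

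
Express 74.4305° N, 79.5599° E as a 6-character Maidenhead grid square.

Shift to the Maidenhead origin (180°W, 90°S): lon 259.5599, lat 164.4305.
Field: lon ⌊259.5599/20⌋ = 12 → M; lat ⌊164.4305/10⌋ = 16 → Q.
Square: lon ⌊19.5599/2⌋ = 9; lat ⌊4.4305/1⌋ = 4.
Subsquare: lon ⌊1.5599/0.0833333⌋ = 18 → s; lat ⌊0.4305/0.0416667⌋ = 10 → k.

MQ94sk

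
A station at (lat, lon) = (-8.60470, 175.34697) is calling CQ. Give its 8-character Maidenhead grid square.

RI71qj14

Shift to the Maidenhead origin (180°W, 90°S): lon 355.34697, lat 81.39530.
Field (20°×10°, letters A–R): lon ⌊355.34697/20⌋ = 17 → R; lat ⌊81.39530/10⌋ = 8 → I.
Square (2°×1°, digits 0–9): lon ⌊15.34697/2⌋ = 7; lat ⌊1.39530/1⌋ = 1.
Subsquare (5′×2.5′, letters a–x): lon ⌊1.34697/0.0833333⌋ = 16 → q; lat ⌊0.39530/0.0416667⌋ = 9 → j.
Extended square (30″×15″, digits 0–9): lon ⌊0.01364/0.00833333⌋ = 1; lat ⌊0.02030/0.00416667⌋ = 4.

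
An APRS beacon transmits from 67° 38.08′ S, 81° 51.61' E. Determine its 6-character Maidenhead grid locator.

NC02wi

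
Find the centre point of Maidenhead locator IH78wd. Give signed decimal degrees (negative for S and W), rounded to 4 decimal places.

-11.8542, -4.1250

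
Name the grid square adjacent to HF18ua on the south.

HF17ux

Latitude subsquare a = 0; −1 → -1, wraps to 23 = x, carry into square.
Latitude square 8; −1 → 7.
The longitude characters are unchanged.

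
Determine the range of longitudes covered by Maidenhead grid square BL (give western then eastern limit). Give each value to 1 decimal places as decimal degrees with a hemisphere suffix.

160.0° W, 140.0° W

Field B=1, L=11: +1·20° lon, +11·10° lat → SW at lon -160°, lat 20°.
Cell spans 20° lon × 10° lat.
west 160.0° W, east 140.0° W.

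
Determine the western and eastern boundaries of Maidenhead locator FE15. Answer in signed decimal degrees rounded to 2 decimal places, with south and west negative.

-78.00, -76.00

Field F=5, E=4: +5·20° lon, +4·10° lat → SW at lon -80°, lat -50°.
Square 1, 5: +1·2° lon, +5·1° lat → SW at lon -78°, lat -45°.
Cell spans 2° lon × 1° lat.
west -78.00, east -76.00.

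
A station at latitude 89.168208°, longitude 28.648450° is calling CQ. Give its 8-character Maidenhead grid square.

KR49he70

Offset from 180°W / 90°S: lon 208.64845°, lat 179.16821°.
Field: lon ⌊208.64845/20⌋ = 10 → K; lat ⌊179.16821/10⌋ = 17 → R.
Square: lon ⌊8.64845/2⌋ = 4; lat ⌊9.16821/1⌋ = 9.
Subsquare: lon ⌊0.64845/0.0833333⌋ = 7 → h; lat ⌊0.16821/0.0416667⌋ = 4 → e.
Extended square: lon ⌊0.06512/0.00833333⌋ = 7; lat ⌊0.00154/0.00416667⌋ = 0.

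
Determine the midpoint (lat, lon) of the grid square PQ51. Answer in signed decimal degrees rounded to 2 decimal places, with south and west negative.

71.50, 131.00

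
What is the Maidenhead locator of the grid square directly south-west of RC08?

QC97

Longitude square 0; −1 → -1, wraps to 9, carry into field.
Longitude field R = 17; −1 → 16 = Q.
Latitude square 8; −1 → 7.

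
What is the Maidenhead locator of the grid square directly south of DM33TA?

Latitude subsquare a = 0; −1 → -1, wraps to 23 = x, carry into square.
Latitude square 3; −1 → 2.
The longitude characters are unchanged.

DM32tx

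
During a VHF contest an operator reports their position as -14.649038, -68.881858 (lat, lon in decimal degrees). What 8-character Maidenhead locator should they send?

Shift to the Maidenhead origin (180°W, 90°S): lon 111.11814, lat 75.35096.
Field: 111.11814/20 → 5 → F, 75.35096/10 → 7 → H; chars FH.
Square: 11.11814/2 → 5, 5.35096/1 → 5; chars 55.
Subsquare: 1.11814/0.0833333 → 13 → n, 0.35096/0.0416667 → 8 → i; chars ni.
Extended square: 0.03481/0.00833333 → 4, 0.01763/0.00416667 → 4; chars 44.

FH55ni44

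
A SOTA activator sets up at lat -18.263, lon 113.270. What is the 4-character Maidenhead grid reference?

OH61

Add 180° to longitude and 90° to latitude: 293.27, 71.74.
Field: 293.27/20 → 14 → O, 71.74/10 → 7 → H; chars OH.
Square: 13.27/2 → 6, 1.74/1 → 1; chars 61.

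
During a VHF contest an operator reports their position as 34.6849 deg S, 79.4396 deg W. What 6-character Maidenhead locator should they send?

FF05gh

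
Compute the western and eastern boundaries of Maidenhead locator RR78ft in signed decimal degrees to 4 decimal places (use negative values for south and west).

174.4167, 174.5000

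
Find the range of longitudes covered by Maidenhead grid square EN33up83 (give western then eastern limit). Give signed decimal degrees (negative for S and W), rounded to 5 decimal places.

-92.26667, -92.25833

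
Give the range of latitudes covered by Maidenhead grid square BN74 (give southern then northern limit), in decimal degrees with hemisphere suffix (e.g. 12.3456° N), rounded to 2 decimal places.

Field B=1, N=13: +1·20° lon, +13·10° lat → SW at lon -160°, lat 40°.
Square 7, 4: +7·2° lon, +4·1° lat → SW at lon -146°, lat 44°.
Cell spans 2° lon × 1° lat.
south 44.00° N, north 45.00° N.

44.00° N, 45.00° N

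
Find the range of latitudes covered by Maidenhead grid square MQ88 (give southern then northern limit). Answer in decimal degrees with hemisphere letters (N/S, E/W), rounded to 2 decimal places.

78.00° N, 79.00° N

Field M=12, Q=16: +12·20° lon, +16·10° lat → SW at lon 60°, lat 70°.
Square 8, 8: +8·2° lon, +8·1° lat → SW at lon 76°, lat 78°.
Cell spans 2° lon × 1° lat.
south 78.00° N, north 79.00° N.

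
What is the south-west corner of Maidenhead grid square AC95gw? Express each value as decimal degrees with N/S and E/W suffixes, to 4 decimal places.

64.0833° S, 161.5000° W

Field A=0, C=2: +0·20° lon, +2·10° lat → SW at lon -180°, lat -70°.
Square 9, 5: +9·2° lon, +5·1° lat → SW at lon -162°, lat -65°.
Subsquare g=6, w=22: +6·0.0833333° lon, +22·0.0416667° lat → SW at lon -161.5°, lat -64.0833°.
latitude 64.0833° S, longitude 161.5000° W.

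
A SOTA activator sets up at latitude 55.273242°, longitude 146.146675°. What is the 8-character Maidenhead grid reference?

QO35bg75

Add 180° to longitude and 90° to latitude: 326.14667, 145.27324.
Field: 326.14667/20 → 16 → Q, 145.27324/10 → 14 → O; chars QO.
Square: 6.14667/2 → 3, 5.27324/1 → 5; chars 35.
Subsquare: 0.14667/0.0833333 → 1 → b, 0.27324/0.0416667 → 6 → g; chars bg.
Extended square: 0.06334/0.00833333 → 7, 0.02324/0.00416667 → 5; chars 75.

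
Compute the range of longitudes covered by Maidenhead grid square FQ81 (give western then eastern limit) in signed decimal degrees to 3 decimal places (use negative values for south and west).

-64.000, -62.000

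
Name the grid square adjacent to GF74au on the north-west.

GF64xv

Longitude subsquare a = 0; −1 → -1, wraps to 23 = x, carry into square.
Longitude square 7; −1 → 6.
Latitude subsquare u = 20; +1 → 21 = v.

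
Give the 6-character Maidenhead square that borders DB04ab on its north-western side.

CB94xc

Longitude subsquare a = 0; −1 → -1, wraps to 23 = x, carry into square.
Longitude square 0; −1 → -1, wraps to 9, carry into field.
Longitude field D = 3; −1 → 2 = C.
Latitude subsquare b = 1; +1 → 2 = c.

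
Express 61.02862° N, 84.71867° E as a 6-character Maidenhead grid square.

NP21ia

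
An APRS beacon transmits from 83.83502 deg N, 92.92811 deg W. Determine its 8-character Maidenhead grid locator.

ER33mu80

Add 180° to longitude and 90° to latitude: 87.07189, 173.83502.
Field: lon ⌊87.07189/20⌋ = 4 → E; lat ⌊173.83502/10⌋ = 17 → R.
Square: lon ⌊7.07189/2⌋ = 3; lat ⌊3.83502/1⌋ = 3.
Subsquare: lon ⌊1.07189/0.0833333⌋ = 12 → m; lat ⌊0.83502/0.0416667⌋ = 20 → u.
Extended square: lon ⌊0.07189/0.00833333⌋ = 8; lat ⌊0.00169/0.00416667⌋ = 0.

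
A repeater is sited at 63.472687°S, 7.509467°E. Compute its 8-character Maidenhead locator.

Offset from 180°W / 90°S: lon 187.50947°, lat 26.52731°.
Field: 187.50947/20 → 9 → J, 26.52731/10 → 2 → C; chars JC.
Square: 7.50947/2 → 3, 6.52731/1 → 6; chars 36.
Subsquare: 1.50947/0.0833333 → 18 → s, 0.52731/0.0416667 → 12 → m; chars sm.
Extended square: 0.00947/0.00833333 → 1, 0.02731/0.00416667 → 6; chars 16.

JC36sm16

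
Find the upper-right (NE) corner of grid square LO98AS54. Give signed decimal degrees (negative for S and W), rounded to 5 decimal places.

58.77083, 58.05000

Field L=11, O=14: +11·20° lon, +14·10° lat → SW at lon 40°, lat 50°.
Square 9, 8: +9·2° lon, +8·1° lat → SW at lon 58°, lat 58°.
Subsquare a=0, s=18: +0·0.0833333° lon, +18·0.0416667° lat → SW at lon 58°, lat 58.75°.
Extended square 5, 4: +5·0.00833333° lon, +4·0.00416667° lat → SW at lon 58.0417°, lat 58.7667°.
Cell spans 0.00833333° lon × 0.00416667° lat. NE corner is SW corner plus one full cell.
latitude 58.77083, longitude 58.05000.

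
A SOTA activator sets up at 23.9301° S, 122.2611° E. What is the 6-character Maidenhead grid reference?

PG16db

Shift to the Maidenhead origin (180°W, 90°S): lon 302.2611, lat 66.0699.
Field: 302.2611/20 → 15 → P, 66.0699/10 → 6 → G; chars PG.
Square: 2.2611/2 → 1, 6.0699/1 → 6; chars 16.
Subsquare: 0.2611/0.0833333 → 3 → d, 0.0699/0.0416667 → 1 → b; chars db.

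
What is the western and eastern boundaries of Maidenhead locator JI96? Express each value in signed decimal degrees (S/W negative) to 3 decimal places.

Field J=9, I=8: +9·20° lon, +8·10° lat → SW at lon 0°, lat -10°.
Square 9, 6: +9·2° lon, +6·1° lat → SW at lon 18°, lat -4°.
Cell spans 2° lon × 1° lat.
west 18.000, east 20.000.

18.000, 20.000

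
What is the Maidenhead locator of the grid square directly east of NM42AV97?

Longitude extended square 9; +1 → 10, wraps to 0, carry into subsquare.
Longitude subsquare a = 0; +1 → 1 = b.
The latitude characters are unchanged.

NM42bv07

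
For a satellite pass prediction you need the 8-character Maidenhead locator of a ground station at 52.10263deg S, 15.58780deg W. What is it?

ID27ev95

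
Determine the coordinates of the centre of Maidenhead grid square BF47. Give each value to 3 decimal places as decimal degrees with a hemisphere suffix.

Field B=1, F=5: +1·20° lon, +5·10° lat → SW at lon -160°, lat -40°.
Square 4, 7: +4·2° lon, +7·1° lat → SW at lon -152°, lat -33°.
Cell spans 2° lon × 1° lat. Centre is SW corner plus half of each.
latitude 32.500° S, longitude 151.000° W.

32.500° S, 151.000° W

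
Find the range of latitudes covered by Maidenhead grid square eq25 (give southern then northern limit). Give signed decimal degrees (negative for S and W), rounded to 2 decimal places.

Field E=4, Q=16: +4·20° lon, +16·10° lat → SW at lon -100°, lat 70°.
Square 2, 5: +2·2° lon, +5·1° lat → SW at lon -96°, lat 75°.
Cell spans 2° lon × 1° lat.
south 75.00, north 76.00.

75.00, 76.00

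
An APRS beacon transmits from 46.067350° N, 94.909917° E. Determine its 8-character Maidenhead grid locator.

NN76kb96

Shift to the Maidenhead origin (180°W, 90°S): lon 274.90992, lat 136.06735.
Field: lon ⌊274.90992/20⌋ = 13 → N; lat ⌊136.06735/10⌋ = 13 → N.
Square: lon ⌊14.90992/2⌋ = 7; lat ⌊6.06735/1⌋ = 6.
Subsquare: lon ⌊0.90992/0.0833333⌋ = 10 → k; lat ⌊0.06735/0.0416667⌋ = 1 → b.
Extended square: lon ⌊0.07658/0.00833333⌋ = 9; lat ⌊0.02568/0.00416667⌋ = 6.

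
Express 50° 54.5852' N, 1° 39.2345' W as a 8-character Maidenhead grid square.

Shift to the Maidenhead origin (180°W, 90°S): lon 178.34609, lat 140.90975.
Field (20°×10°, letters A–R): lon ⌊178.34609/20⌋ = 8 → I; lat ⌊140.90975/10⌋ = 14 → O.
Square (2°×1°, digits 0–9): lon ⌊18.34609/2⌋ = 9; lat ⌊0.90975/1⌋ = 0.
Subsquare (5′×2.5′, letters a–x): lon ⌊0.34609/0.0833333⌋ = 4 → e; lat ⌊0.90975/0.0416667⌋ = 21 → v.
Extended square (30″×15″, digits 0–9): lon ⌊0.01276/0.00833333⌋ = 1; lat ⌊0.03475/0.00416667⌋ = 8.

IO90ev18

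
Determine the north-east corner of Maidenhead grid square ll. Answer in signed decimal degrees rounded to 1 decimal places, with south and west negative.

Field L=11, L=11: +11·20° lon, +11·10° lat → SW at lon 40°, lat 20°.
Cell spans 20° lon × 10° lat. NE corner is SW corner plus one full cell.
latitude 30.0, longitude 60.0.

30.0, 60.0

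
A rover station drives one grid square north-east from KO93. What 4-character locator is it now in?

LO04

Longitude square 9; +1 → 10, wraps to 0, carry into field.
Longitude field K = 10; +1 → 11 = L.
Latitude square 3; +1 → 4.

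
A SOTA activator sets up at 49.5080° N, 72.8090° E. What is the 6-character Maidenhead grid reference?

MN69jm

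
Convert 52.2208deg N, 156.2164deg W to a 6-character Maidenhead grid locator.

BO12vf

Shift to the Maidenhead origin (180°W, 90°S): lon 23.7836, lat 142.2208.
Field: 23.7836/20 → 1 → B, 142.2208/10 → 14 → O; chars BO.
Square: 3.7836/2 → 1, 2.2208/1 → 2; chars 12.
Subsquare: 1.7836/0.0833333 → 21 → v, 0.2208/0.0416667 → 5 → f; chars vf.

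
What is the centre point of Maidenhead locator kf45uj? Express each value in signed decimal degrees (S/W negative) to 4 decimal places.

Field K=10, F=5: +10·20° lon, +5·10° lat → SW at lon 20°, lat -40°.
Square 4, 5: +4·2° lon, +5·1° lat → SW at lon 28°, lat -35°.
Subsquare u=20, j=9: +20·0.0833333° lon, +9·0.0416667° lat → SW at lon 29.6667°, lat -34.625°.
Cell spans 0.0833333° lon × 0.0416667° lat. Centre is SW corner plus half of each.
latitude -34.6042, longitude 29.7083.

-34.6042, 29.7083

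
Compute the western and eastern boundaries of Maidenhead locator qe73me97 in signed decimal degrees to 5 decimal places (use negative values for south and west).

Field Q=16, E=4: +16·20° lon, +4·10° lat → SW at lon 140°, lat -50°.
Square 7, 3: +7·2° lon, +3·1° lat → SW at lon 154°, lat -47°.
Subsquare m=12, e=4: +12·0.0833333° lon, +4·0.0416667° lat → SW at lon 155°, lat -46.8333°.
Extended square 9, 7: +9·0.00833333° lon, +7·0.00416667° lat → SW at lon 155.075°, lat -46.8042°.
Cell spans 0.00833333° lon × 0.00416667° lat.
west 155.07500, east 155.08333.

155.07500, 155.08333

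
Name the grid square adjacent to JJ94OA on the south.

JJ93ox

Latitude subsquare a = 0; −1 → -1, wraps to 23 = x, carry into square.
Latitude square 4; −1 → 3.
The longitude characters are unchanged.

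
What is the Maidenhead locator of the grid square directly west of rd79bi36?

RD79bi26

Longitude extended square 3; −1 → 2.
The latitude characters are unchanged.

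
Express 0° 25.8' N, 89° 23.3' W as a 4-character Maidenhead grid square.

Offset from 180°W / 90°S: lon 90.61°, lat 90.43°.
Field (20°×10°, letters A–R): lon ⌊90.61/20⌋ = 4 → E; lat ⌊90.43/10⌋ = 9 → J.
Square (2°×1°, digits 0–9): lon ⌊10.61/2⌋ = 5; lat ⌊0.43/1⌋ = 0.

EJ50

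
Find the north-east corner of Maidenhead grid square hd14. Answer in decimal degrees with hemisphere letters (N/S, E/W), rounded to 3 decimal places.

Field H=7, D=3: +7·20° lon, +3·10° lat → SW at lon -40°, lat -60°.
Square 1, 4: +1·2° lon, +4·1° lat → SW at lon -38°, lat -56°.
Cell spans 2° lon × 1° lat. NE corner is SW corner plus one full cell.
latitude 55.000° S, longitude 36.000° W.

55.000° S, 36.000° W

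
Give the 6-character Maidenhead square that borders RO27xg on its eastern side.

Longitude subsquare x = 23; +1 → 24, wraps to 0 = a, carry into square.
Longitude square 2; +1 → 3.
The latitude characters are unchanged.

RO37ag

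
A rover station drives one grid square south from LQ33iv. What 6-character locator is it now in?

LQ33iu

Latitude subsquare v = 21; −1 → 20 = u.
The longitude characters are unchanged.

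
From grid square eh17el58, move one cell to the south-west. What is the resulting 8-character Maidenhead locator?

Longitude extended square 5; −1 → 4.
Latitude extended square 8; −1 → 7.

EH17el47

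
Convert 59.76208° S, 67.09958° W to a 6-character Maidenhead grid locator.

FD60kf

Shift to the Maidenhead origin (180°W, 90°S): lon 112.9004, lat 30.2379.
Field (20°×10°, letters A–R): 112.9004/20 → 5 → F, 30.2379/10 → 3 → D; chars FD.
Square (2°×1°, digits 0–9): 12.9004/2 → 6, 0.2379/1 → 0; chars 60.
Subsquare (5′×2.5′, letters a–x): 0.9004/0.0833333 → 10 → k, 0.2379/0.0416667 → 5 → f; chars kf.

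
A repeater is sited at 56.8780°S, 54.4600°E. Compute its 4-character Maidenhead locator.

Add 180° to longitude and 90° to latitude: 234.46, 33.12.
Field (20°×10°, letters A–R): lon ⌊234.46/20⌋ = 11 → L; lat ⌊33.12/10⌋ = 3 → D.
Square (2°×1°, digits 0–9): lon ⌊14.46/2⌋ = 7; lat ⌊3.12/1⌋ = 3.

LD73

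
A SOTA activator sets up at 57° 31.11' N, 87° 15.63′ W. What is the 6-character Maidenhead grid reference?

Add 180° to longitude and 90° to latitude: 92.7395, 147.5185.
Field (20°×10°, letters A–R): 92.7395/20 → 4 → E, 147.5185/10 → 14 → O; chars EO.
Square (2°×1°, digits 0–9): 12.7395/2 → 6, 7.5185/1 → 7; chars 67.
Subsquare (5′×2.5′, letters a–x): 0.7395/0.0833333 → 8 → i, 0.5185/0.0416667 → 12 → m; chars im.

EO67im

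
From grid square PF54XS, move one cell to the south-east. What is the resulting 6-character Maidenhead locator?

PF64ar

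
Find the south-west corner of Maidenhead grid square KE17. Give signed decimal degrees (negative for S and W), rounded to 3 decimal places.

-43.000, 22.000

Field K=10, E=4: +10·20° lon, +4·10° lat → SW at lon 20°, lat -50°.
Square 1, 7: +1·2° lon, +7·1° lat → SW at lon 22°, lat -43°.
latitude -43.000, longitude 22.000.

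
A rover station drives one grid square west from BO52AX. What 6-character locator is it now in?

BO42xx

Longitude subsquare a = 0; −1 → -1, wraps to 23 = x, carry into square.
Longitude square 5; −1 → 4.
The latitude characters are unchanged.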